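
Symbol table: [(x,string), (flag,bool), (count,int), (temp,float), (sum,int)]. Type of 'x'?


Lookup 'x' → type string


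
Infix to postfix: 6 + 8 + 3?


Left to right (same or higher precedence on left)
Postfix: 6 8 + 3 +


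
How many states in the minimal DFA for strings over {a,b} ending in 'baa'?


Track the longest suffix of input matching a prefix of 'baa': 4 classes (prefixes of length 0..3)
Minimal DFA: 4 states


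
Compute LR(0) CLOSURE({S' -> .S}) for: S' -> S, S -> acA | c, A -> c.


Start: S' -> .S
For each item with dot before a nonterminal B, add B -> .γ for every B-production
Closure: [S' -> .S, S -> .acA, S -> .c]


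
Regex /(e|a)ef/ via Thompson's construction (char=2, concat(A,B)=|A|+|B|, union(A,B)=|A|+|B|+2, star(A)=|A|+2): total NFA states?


Syntax tree has 4 char leaf(s), 1 union(s), 0 star(s)
chars contribute 4×2 = 8; each union adds +2; each star adds +2
Total: 8 + 2 + 0 = 10 states


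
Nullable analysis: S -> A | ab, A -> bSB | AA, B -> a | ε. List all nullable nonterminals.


A nonterminal is nullable iff some alternative derives ε (directly, or every symbol in it is nullable)
Nullable: {B}


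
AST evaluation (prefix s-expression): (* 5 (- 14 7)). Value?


Evaluate inner: (- 14 7) = 7
Evaluate root: (* 5 7) = 35
Result: 35


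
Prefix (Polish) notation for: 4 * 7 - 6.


left-to-right (same/higher precedence on left): tree is (- (* 4 7) 6)
Prefix: - * 4 7 6


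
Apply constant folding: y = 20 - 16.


20 - 16 = 4 at compile time
Optimized: y = 4


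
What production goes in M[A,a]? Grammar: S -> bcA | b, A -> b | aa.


For [A, a]: 'a' ∈ FIRST(aa)
Entry: A -> aa


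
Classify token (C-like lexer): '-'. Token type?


Pattern: operator symbol
Type: OPERATOR


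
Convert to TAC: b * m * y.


Break into single-operator statements:
t1 = b * m
t2 = t1 * y


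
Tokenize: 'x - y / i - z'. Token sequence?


Scan left to right, longest-match per lexeme
Tokens: ID(x), OP(-), ID(y), OP(/), ID(i), OP(-), ID(z)


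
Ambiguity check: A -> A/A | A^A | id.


'id/id^id' has two parse trees (no precedence encoded between / and ^)
Ambiguous


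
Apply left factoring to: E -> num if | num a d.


Common prefix: 'num'
Factored: E -> num E', E' -> if | a d


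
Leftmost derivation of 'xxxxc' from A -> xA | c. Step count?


Derivation: A => xA => xxA => xxxA => xxxxA => xxxxc
Steps: 5


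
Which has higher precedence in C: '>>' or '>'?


'>>' is shift (level 8); '>' is relational (level 7)
Higher level binds tighter
'>>' has higher precedence than '>'


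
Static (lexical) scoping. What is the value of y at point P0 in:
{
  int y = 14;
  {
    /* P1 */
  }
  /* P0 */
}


y declared in the same block as P0
y = 14


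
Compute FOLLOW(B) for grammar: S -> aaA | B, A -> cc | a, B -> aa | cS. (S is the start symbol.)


$ ∈ FOLLOW(S). For each A -> αBβ: add FIRST(β)\{ε} to FOLLOW(B); if β nullable, add FOLLOW(A).
FOLLOW(B) = {$}


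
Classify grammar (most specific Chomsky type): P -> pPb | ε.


Single nonterminal LHS, but p^n b^n is not regular
Classification: Type 2 (Context-Free)


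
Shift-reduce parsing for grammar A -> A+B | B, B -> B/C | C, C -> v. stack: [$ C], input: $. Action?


'C' (not preceded by B/) is the handle for B -> C
Action: reduce (B -> C)


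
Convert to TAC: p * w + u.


Break into single-operator statements:
t1 = p * w
t2 = t1 + u


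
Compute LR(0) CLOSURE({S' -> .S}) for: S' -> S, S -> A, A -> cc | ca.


Start: S' -> .S
For each item with dot before a nonterminal B, add B -> .γ for every B-production
Closure: [S' -> .S, S -> .A, A -> .cc, A -> .ca]


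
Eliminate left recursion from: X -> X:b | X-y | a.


Left-recursive alternatives: X:b, X-y; non-recursive: a
Introduce X': X -> aX', X' -> :bX' | -yX' | ε


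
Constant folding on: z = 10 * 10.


10 * 10 = 100 at compile time
Optimized: z = 100


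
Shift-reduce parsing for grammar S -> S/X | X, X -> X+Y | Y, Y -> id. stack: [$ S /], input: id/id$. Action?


no handle ('S/' is not any RHS); shift 'id'
Action: shift


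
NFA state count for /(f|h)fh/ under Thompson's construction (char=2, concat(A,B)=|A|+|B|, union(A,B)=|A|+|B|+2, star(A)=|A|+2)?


Syntax tree has 4 char leaf(s), 1 union(s), 0 star(s)
chars contribute 4×2 = 8; each union adds +2; each star adds +2
Total: 8 + 2 + 0 = 10 states


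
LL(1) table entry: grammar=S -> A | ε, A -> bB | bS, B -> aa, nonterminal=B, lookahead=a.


For [B, a]: 'a' ∈ FIRST(aa)
Entry: B -> aa


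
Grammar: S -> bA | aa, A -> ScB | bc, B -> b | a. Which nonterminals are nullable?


A nonterminal is nullable iff some alternative derives ε (directly, or every symbol in it is nullable)
Nullable: {}


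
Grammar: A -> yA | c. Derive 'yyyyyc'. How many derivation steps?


Derivation: A => yA => yyA => yyyA => yyyyA => yyyyyA => yyyyyc
Steps: 6


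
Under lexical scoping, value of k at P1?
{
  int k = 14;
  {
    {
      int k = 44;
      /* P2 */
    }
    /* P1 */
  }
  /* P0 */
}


P1's block does not declare k; resolves to the enclosing declaration at depth 0
k = 14


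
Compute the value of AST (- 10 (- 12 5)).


Evaluate inner: (- 12 5) = 7
Evaluate root: (- 10 7) = 3
Result: 3


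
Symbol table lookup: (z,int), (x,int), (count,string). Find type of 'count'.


Lookup 'count' → type string


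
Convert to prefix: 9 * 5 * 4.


left-to-right (same/higher precedence on left): tree is (* (* 9 5) 4)
Prefix: * * 9 5 4


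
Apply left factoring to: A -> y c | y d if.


Common prefix: 'y'
Factored: A -> y A', A' -> c | d if


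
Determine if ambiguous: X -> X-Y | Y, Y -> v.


precedence layered via separate nonterminal Y: deterministic
Unambiguous


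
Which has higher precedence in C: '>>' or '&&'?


'>>' is shift (level 8); '&&' is logical AND (level 2)
Higher level binds tighter
'>>' has higher precedence than '&&'


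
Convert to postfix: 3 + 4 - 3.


Left to right (same or higher precedence on left)
Postfix: 3 4 + 3 -


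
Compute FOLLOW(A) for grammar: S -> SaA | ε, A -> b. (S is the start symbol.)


$ ∈ FOLLOW(S). For each A -> αBβ: add FIRST(β)\{ε} to FOLLOW(B); if β nullable, add FOLLOW(A).
FOLLOW(A) = {$, a}


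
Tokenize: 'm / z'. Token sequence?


Scan left to right, longest-match per lexeme
Tokens: ID(m), OP(/), ID(z)


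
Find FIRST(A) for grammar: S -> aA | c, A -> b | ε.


Per alternative of A: FIRST(b) = {b}; FIRST(ε) = {ε}
FIRST(A) = {b, ε}


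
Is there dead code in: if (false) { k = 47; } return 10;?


condition is constant false, so the whole block is unreachable
Dead: 'if (false) { k = 47; }'


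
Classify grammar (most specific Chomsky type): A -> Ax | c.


Left-linear: every RHS is a terminal or one nonterminal followed by a terminal
Classification: Type 3 (Regular)


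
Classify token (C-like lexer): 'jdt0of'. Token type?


Pattern: letter/underscore followed by alphanumerics, not a keyword
Type: IDENTIFIER


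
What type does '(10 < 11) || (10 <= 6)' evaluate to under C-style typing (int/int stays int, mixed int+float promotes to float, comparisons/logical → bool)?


Operand types: bool || bool
Rule: logical operators take bool operands and yield bool
Result type: bool


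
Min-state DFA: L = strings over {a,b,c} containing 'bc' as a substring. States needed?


KMP-style automaton: 2 progress states + 1 absorbing accept = 3
Minimal DFA: 3 states


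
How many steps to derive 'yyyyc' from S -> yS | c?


Derivation: S => yS => yyS => yyyS => yyyyS => yyyyc
Steps: 5


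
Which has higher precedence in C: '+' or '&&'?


'+' is additive (level 9); '&&' is logical AND (level 2)
Higher level binds tighter
'+' has higher precedence than '&&'


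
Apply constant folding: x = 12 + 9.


12 + 9 = 21 at compile time
Optimized: x = 21


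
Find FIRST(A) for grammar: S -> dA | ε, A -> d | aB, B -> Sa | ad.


Per alternative of A: FIRST(d) = {d}; FIRST(aB) = {a}
FIRST(A) = {a, d}


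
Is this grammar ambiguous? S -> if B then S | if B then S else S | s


dangling else: 'if B then if B then s else s' parses two ways
Ambiguous


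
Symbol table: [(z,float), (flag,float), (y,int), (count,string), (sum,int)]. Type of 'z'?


Lookup 'z' → type float


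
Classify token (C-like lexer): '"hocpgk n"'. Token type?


Pattern: double-quoted sequence
Type: STRING_LITERAL


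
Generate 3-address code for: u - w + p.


Break into single-operator statements:
t1 = u - w
t2 = t1 + p


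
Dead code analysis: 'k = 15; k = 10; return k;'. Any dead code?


first assignment to k is overwritten before any read
Dead: 'k = 15'


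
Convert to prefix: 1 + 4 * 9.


'*' binds tighter: tree is (+ 1 (* 4 9))
Prefix: + 1 * 4 9


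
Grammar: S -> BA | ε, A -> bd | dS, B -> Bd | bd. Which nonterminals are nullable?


A nonterminal is nullable iff some alternative derives ε (directly, or every symbol in it is nullable)
Nullable: {S}


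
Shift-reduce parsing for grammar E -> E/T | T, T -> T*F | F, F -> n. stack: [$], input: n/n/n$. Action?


no handle on stack; shift 'n'
Action: shift


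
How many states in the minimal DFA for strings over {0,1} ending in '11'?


Track the longest suffix of input matching a prefix of '11': 3 classes (prefixes of length 0..2)
Minimal DFA: 3 states


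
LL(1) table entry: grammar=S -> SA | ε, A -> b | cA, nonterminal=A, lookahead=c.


For [A, c]: 'c' ∈ FIRST(cA)
Entry: A -> cA


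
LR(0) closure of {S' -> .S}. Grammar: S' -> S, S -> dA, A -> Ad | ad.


Start: S' -> .S
For each item with dot before a nonterminal B, add B -> .γ for every B-production
Closure: [S' -> .S, S -> .dA]


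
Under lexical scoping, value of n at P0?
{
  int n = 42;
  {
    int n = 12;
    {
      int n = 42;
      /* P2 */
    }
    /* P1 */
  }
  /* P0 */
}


n declared in the same block as P0
n = 42


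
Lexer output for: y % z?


Scan left to right, longest-match per lexeme
Tokens: ID(y), OP(%), ID(z)


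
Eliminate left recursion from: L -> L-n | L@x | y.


Left-recursive alternatives: L-n, L@x; non-recursive: y
Introduce L': L -> yL', L' -> -nL' | @xL' | ε


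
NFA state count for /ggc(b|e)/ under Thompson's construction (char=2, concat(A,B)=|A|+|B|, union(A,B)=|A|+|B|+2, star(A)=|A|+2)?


Syntax tree has 5 char leaf(s), 1 union(s), 0 star(s)
chars contribute 5×2 = 10; each union adds +2; each star adds +2
Total: 10 + 2 + 0 = 12 states


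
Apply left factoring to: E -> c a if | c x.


Common prefix: 'c'
Factored: E -> c E', E' -> a if | x


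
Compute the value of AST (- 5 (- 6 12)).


Evaluate inner: (- 6 12) = -6
Evaluate root: (- 5 -6) = 11
Result: 11


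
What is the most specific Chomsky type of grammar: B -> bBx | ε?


Single nonterminal LHS, but b^n x^n is not regular
Classification: Type 2 (Context-Free)


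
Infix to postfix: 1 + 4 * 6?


* has higher precedence, evaluate 4*6 first
Postfix: 1 4 6 * +


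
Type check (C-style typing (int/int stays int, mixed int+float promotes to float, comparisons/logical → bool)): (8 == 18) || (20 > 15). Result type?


Operand types: bool || bool
Rule: logical operators take bool operands and yield bool
Result type: bool


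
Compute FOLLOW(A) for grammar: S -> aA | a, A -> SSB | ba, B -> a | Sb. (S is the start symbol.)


$ ∈ FOLLOW(S). For each A -> αBβ: add FIRST(β)\{ε} to FOLLOW(B); if β nullable, add FOLLOW(A).
FOLLOW(A) = {$, a, b}


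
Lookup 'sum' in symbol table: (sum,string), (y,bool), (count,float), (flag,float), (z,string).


Lookup 'sum' → type string


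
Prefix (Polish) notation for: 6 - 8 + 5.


left-to-right (same/higher precedence on left): tree is (+ (- 6 8) 5)
Prefix: + - 6 8 5


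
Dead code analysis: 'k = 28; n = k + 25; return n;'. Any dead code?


k is read by n's definition; n is returned
No dead code


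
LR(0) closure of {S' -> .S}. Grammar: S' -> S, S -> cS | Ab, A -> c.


Start: S' -> .S
For each item with dot before a nonterminal B, add B -> .γ for every B-production
Closure: [S' -> .S, S -> .cS, S -> .Ab, A -> .c]


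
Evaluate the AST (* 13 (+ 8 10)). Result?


Evaluate inner: (+ 8 10) = 18
Evaluate root: (* 13 18) = 234
Result: 234


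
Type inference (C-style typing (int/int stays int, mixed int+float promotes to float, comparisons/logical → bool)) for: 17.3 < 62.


Operand types: float < int
Rule: comparison yields bool
Result type: bool


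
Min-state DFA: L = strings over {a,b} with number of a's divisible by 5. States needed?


Track (count of a) mod 5: states 0..4, accept at 0
Minimal DFA: 5 states


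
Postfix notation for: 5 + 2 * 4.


* has higher precedence, evaluate 2*4 first
Postfix: 5 2 4 * +


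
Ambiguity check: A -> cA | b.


right-linear, alternatives start with distinct terminals 'c' vs 'b': unique leftmost derivation
Unambiguous


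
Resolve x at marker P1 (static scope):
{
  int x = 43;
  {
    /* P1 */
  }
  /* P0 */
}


P1's block does not declare x; resolves to the enclosing declaration at depth 0
x = 43


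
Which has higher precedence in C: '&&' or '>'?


'>' is relational (level 7); '&&' is logical AND (level 2)
Higher level binds tighter
'>' has higher precedence than '&&'


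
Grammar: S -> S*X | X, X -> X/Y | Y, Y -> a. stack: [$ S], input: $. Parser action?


start symbol S on stack, input exhausted
Action: accept


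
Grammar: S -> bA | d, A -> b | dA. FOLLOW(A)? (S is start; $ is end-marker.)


$ ∈ FOLLOW(S). For each A -> αBβ: add FIRST(β)\{ε} to FOLLOW(B); if β nullable, add FOLLOW(A).
FOLLOW(A) = {$}


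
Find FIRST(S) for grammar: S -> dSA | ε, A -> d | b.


Per alternative of S: FIRST(dSA) = {d}; FIRST(ε) = {ε}
FIRST(S) = {d, ε}


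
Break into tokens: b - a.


Scan left to right, longest-match per lexeme
Tokens: ID(b), OP(-), ID(a)


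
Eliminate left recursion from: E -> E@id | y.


Left-recursive alternatives: E@id; non-recursive: y
Introduce E': E -> yE', E' -> @idE' | ε


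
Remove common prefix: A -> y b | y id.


Common prefix: 'y'
Factored: A -> y A', A' -> b | id


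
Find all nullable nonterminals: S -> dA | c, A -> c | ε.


A nonterminal is nullable iff some alternative derives ε (directly, or every symbol in it is nullable)
Nullable: {A}


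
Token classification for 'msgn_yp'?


Pattern: letter/underscore followed by alphanumerics, not a keyword
Type: IDENTIFIER


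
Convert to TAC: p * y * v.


Break into single-operator statements:
t1 = p * y
t2 = t1 * v


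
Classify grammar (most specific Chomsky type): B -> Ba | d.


Left-linear: every RHS is a terminal or one nonterminal followed by a terminal
Classification: Type 3 (Regular)


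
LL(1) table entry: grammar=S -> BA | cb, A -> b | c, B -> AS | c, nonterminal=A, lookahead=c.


For [A, c]: 'c' ∈ FIRST(c)
Entry: A -> c


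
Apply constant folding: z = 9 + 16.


9 + 16 = 25 at compile time
Optimized: z = 25


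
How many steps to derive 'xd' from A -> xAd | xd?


Derivation: A => xd
Steps: 1


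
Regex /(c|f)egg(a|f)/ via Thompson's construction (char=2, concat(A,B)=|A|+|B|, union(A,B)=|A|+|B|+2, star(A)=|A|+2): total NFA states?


Syntax tree has 7 char leaf(s), 2 union(s), 0 star(s)
chars contribute 7×2 = 14; each union adds +2; each star adds +2
Total: 14 + 4 + 0 = 18 states


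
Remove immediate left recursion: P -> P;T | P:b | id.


Left-recursive alternatives: P;T, P:b; non-recursive: id
Introduce P': P -> idP', P' -> ;TP' | :bP' | ε


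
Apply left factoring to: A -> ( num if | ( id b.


Common prefix: '('
Factored: A -> ( A', A' -> num if | id b


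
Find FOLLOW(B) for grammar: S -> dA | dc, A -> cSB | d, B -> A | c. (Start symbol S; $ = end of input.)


$ ∈ FOLLOW(S). For each A -> αBβ: add FIRST(β)\{ε} to FOLLOW(B); if β nullable, add FOLLOW(A).
FOLLOW(B) = {$, c, d}


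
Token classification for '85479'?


Pattern: digits only
Type: INTEGER_LITERAL


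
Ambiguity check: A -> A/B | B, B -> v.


precedence layered via separate nonterminal B: deterministic
Unambiguous


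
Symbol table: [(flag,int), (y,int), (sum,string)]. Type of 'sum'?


Lookup 'sum' → type string


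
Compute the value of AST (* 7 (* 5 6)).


Evaluate inner: (* 5 6) = 30
Evaluate root: (* 7 30) = 210
Result: 210


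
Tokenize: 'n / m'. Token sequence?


Scan left to right, longest-match per lexeme
Tokens: ID(n), OP(/), ID(m)


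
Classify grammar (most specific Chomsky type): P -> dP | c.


Right-linear: every RHS is a terminal or a terminal followed by one nonterminal
Classification: Type 3 (Regular)


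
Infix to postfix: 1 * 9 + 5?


Left to right (same or higher precedence on left)
Postfix: 1 9 * 5 +


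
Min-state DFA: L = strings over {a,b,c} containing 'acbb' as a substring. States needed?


KMP-style automaton: 4 progress states + 1 absorbing accept = 5
Minimal DFA: 5 states


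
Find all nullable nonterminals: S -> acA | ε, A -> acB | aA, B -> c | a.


A nonterminal is nullable iff some alternative derives ε (directly, or every symbol in it is nullable)
Nullable: {S}


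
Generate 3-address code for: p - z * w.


Break into single-operator statements:
t1 = z * w
t2 = p - t1


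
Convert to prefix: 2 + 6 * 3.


'*' binds tighter: tree is (+ 2 (* 6 3))
Prefix: + 2 * 6 3


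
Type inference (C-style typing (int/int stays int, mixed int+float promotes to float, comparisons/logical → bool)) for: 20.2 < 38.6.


Operand types: float < float
Rule: comparison yields bool
Result type: bool


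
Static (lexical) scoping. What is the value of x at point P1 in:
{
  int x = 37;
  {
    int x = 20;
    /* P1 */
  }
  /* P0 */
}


x declared in the same block as P1
x = 20


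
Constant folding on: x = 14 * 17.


14 * 17 = 238 at compile time
Optimized: x = 238


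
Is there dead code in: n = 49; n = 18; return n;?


first assignment to n is overwritten before any read
Dead: 'n = 49'


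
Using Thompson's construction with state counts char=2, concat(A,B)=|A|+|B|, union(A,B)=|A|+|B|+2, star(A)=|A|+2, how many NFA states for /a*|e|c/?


Syntax tree has 3 char leaf(s), 2 union(s), 1 star(s)
chars contribute 3×2 = 6; each union adds +2; each star adds +2
Total: 6 + 4 + 2 = 12 states


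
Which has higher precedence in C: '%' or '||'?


'%' is multiplicative (level 10); '||' is logical OR (level 1)
Higher level binds tighter
'%' has higher precedence than '||'


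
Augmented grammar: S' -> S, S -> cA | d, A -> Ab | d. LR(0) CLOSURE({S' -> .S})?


Start: S' -> .S
For each item with dot before a nonterminal B, add B -> .γ for every B-production
Closure: [S' -> .S, S -> .cA, S -> .d]


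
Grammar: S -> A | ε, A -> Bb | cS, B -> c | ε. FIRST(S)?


Per alternative of S: FIRST(A) = {b, c}; FIRST(ε) = {ε}
FIRST(S) = {b, c, ε}


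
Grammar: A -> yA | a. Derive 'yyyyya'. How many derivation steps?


Derivation: A => yA => yyA => yyyA => yyyyA => yyyyyA => yyyyya
Steps: 6


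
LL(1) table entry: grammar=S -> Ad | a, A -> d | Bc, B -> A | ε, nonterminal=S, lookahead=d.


For [S, d]: 'd' ∈ FIRST(Ad)
Entry: S -> Ad


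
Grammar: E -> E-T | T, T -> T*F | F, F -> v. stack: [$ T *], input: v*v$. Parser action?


no handle; shift 'v'
Action: shift


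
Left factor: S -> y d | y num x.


Common prefix: 'y'
Factored: S -> y S', S' -> d | num x


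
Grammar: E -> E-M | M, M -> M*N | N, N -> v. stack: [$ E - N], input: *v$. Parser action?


'N' (not preceded by M*) is the handle for M -> N
Action: reduce (M -> N)


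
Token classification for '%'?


Pattern: operator symbol
Type: OPERATOR


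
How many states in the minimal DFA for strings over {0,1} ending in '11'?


Track the longest suffix of input matching a prefix of '11': 3 classes (prefixes of length 0..2)
Minimal DFA: 3 states


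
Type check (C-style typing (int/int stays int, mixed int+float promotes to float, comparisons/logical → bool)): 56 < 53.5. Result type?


Operand types: int < float
Rule: comparison yields bool
Result type: bool


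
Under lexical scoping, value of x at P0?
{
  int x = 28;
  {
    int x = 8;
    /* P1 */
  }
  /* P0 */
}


x declared in the same block as P0
x = 28


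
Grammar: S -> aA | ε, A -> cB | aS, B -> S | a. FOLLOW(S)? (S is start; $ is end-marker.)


$ ∈ FOLLOW(S). For each A -> αBβ: add FIRST(β)\{ε} to FOLLOW(B); if β nullable, add FOLLOW(A).
FOLLOW(S) = {$}


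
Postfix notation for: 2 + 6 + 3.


Left to right (same or higher precedence on left)
Postfix: 2 6 + 3 +


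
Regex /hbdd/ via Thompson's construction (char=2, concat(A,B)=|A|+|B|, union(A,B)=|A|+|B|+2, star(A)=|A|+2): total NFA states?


Syntax tree has 4 char leaf(s), 0 union(s), 0 star(s)
chars contribute 4×2 = 8; each union adds +2; each star adds +2
Total: 8 + 0 + 0 = 8 states


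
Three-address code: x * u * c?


Break into single-operator statements:
t1 = x * u
t2 = t1 * c


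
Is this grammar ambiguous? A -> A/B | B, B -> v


precedence layered via separate nonterminal B: deterministic
Unambiguous


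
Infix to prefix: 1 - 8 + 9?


left-to-right (same/higher precedence on left): tree is (+ (- 1 8) 9)
Prefix: + - 1 8 9


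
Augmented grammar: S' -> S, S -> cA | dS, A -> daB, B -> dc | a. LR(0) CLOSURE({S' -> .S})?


Start: S' -> .S
For each item with dot before a nonterminal B, add B -> .γ for every B-production
Closure: [S' -> .S, S -> .cA, S -> .dS]


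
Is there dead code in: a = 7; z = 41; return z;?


a is assigned but never read
Dead: 'a = 7'


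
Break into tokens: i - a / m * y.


Scan left to right, longest-match per lexeme
Tokens: ID(i), OP(-), ID(a), OP(/), ID(m), OP(*), ID(y)


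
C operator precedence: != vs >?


'>' is relational (level 7); '!=' is equality (level 6)
Higher level binds tighter
'>' has higher precedence than '!='


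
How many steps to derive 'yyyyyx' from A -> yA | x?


Derivation: A => yA => yyA => yyyA => yyyyA => yyyyyA => yyyyyx
Steps: 6


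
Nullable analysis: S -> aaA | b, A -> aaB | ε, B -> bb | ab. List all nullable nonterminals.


A nonterminal is nullable iff some alternative derives ε (directly, or every symbol in it is nullable)
Nullable: {A}


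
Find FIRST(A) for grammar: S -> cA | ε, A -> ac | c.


Per alternative of A: FIRST(ac) = {a}; FIRST(c) = {c}
FIRST(A) = {a, c}


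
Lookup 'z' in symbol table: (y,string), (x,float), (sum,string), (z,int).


Lookup 'z' → type int


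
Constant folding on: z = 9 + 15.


9 + 15 = 24 at compile time
Optimized: z = 24


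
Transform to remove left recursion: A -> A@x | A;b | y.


Left-recursive alternatives: A@x, A;b; non-recursive: y
Introduce A': A -> yA', A' -> @xA' | ;bA' | ε


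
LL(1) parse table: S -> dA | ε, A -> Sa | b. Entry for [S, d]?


For [S, d]: 'd' ∈ FIRST(dA)
Entry: S -> dA


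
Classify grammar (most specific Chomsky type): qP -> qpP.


LHS has context (more than one symbol) and |LHS| ≤ |RHS|
Classification: Type 1 (Context-Sensitive)


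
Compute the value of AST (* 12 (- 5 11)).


Evaluate inner: (- 5 11) = -6
Evaluate root: (* 12 -6) = -72
Result: -72


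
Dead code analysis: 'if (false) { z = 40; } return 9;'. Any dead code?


condition is constant false, so the whole block is unreachable
Dead: 'if (false) { z = 40; }'


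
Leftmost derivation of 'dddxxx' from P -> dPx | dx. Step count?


Derivation: P => dPx => ddPxx => dddxxx
Steps: 3


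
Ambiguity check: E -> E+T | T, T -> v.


precedence layered via separate nonterminal T: deterministic
Unambiguous


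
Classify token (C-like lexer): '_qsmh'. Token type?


Pattern: letter/underscore followed by alphanumerics, not a keyword
Type: IDENTIFIER


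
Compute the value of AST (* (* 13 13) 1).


Evaluate inner: (* 13 13) = 169
Evaluate root: (* 169 1) = 169
Result: 169


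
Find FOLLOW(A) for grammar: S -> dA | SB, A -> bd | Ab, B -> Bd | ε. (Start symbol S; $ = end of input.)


$ ∈ FOLLOW(S). For each A -> αBβ: add FIRST(β)\{ε} to FOLLOW(B); if β nullable, add FOLLOW(A).
FOLLOW(A) = {$, b, d}


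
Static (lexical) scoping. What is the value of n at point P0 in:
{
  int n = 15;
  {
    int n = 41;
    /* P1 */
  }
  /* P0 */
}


n declared in the same block as P0
n = 15


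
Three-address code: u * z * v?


Break into single-operator statements:
t1 = u * z
t2 = t1 * v


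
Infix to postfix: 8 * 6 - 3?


Left to right (same or higher precedence on left)
Postfix: 8 6 * 3 -


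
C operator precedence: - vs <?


'-' is additive (level 9); '<' is relational (level 7)
Higher level binds tighter
'-' has higher precedence than '<'


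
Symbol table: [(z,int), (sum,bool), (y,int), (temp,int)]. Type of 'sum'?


Lookup 'sum' → type bool


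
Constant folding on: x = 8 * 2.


8 * 2 = 16 at compile time
Optimized: x = 16


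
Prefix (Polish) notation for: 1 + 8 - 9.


left-to-right (same/higher precedence on left): tree is (- (+ 1 8) 9)
Prefix: - + 1 8 9


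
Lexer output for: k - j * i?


Scan left to right, longest-match per lexeme
Tokens: ID(k), OP(-), ID(j), OP(*), ID(i)


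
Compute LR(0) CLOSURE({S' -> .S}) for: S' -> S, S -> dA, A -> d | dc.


Start: S' -> .S
For each item with dot before a nonterminal B, add B -> .γ for every B-production
Closure: [S' -> .S, S -> .dA]


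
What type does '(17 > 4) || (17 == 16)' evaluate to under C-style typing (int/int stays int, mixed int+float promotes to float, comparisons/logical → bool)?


Operand types: bool || bool
Rule: logical operators take bool operands and yield bool
Result type: bool


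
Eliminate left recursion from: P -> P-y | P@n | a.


Left-recursive alternatives: P-y, P@n; non-recursive: a
Introduce P': P -> aP', P' -> -yP' | @nP' | ε


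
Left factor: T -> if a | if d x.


Common prefix: 'if'
Factored: T -> if T', T' -> a | d x


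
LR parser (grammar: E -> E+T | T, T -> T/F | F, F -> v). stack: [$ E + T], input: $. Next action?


handle 'E+T' on top; lookahead ∈ FOLLOW(E) = {+, $}
Action: reduce (E -> E+T)


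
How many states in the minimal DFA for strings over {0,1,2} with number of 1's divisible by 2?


Track (count of 1) mod 2: states 0..1, accept at 0
Minimal DFA: 2 states


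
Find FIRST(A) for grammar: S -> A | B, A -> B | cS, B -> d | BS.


Per alternative of A: FIRST(B) = {d}; FIRST(cS) = {c}
FIRST(A) = {c, d}


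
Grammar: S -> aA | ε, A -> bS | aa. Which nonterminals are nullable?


A nonterminal is nullable iff some alternative derives ε (directly, or every symbol in it is nullable)
Nullable: {S}


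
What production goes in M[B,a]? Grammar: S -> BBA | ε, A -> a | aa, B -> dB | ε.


For [B, a]: ε is nullable and 'a' ∈ FOLLOW(B)
Entry: B -> ε


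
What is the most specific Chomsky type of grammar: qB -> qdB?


LHS has context (more than one symbol) and |LHS| ≤ |RHS|
Classification: Type 1 (Context-Sensitive)


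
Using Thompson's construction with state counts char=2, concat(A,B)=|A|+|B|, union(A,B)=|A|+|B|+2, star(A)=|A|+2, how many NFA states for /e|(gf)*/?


Syntax tree has 3 char leaf(s), 1 union(s), 1 star(s)
chars contribute 3×2 = 6; each union adds +2; each star adds +2
Total: 6 + 2 + 2 = 10 states


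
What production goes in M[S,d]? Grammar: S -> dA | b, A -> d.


For [S, d]: 'd' ∈ FIRST(dA)
Entry: S -> dA


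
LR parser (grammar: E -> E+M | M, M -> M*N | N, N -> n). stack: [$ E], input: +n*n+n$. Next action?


shift '+' to continue E -> E+M
Action: shift


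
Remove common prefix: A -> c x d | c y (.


Common prefix: 'c'
Factored: A -> c A', A' -> x d | y (


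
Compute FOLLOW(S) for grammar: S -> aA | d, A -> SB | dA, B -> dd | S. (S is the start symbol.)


$ ∈ FOLLOW(S). For each A -> αBβ: add FIRST(β)\{ε} to FOLLOW(B); if β nullable, add FOLLOW(A).
FOLLOW(S) = {$, a, d}


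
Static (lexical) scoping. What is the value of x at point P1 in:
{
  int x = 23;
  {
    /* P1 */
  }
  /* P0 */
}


P1's block does not declare x; resolves to the enclosing declaration at depth 0
x = 23


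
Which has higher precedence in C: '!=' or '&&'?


'!=' is equality (level 6); '&&' is logical AND (level 2)
Higher level binds tighter
'!=' has higher precedence than '&&'


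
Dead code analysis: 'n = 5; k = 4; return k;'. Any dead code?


n is assigned but never read
Dead: 'n = 5'


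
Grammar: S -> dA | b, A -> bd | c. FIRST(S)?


Per alternative of S: FIRST(dA) = {d}; FIRST(b) = {b}
FIRST(S) = {b, d}


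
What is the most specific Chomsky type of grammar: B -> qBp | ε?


Single nonterminal LHS, but q^n p^n is not regular
Classification: Type 2 (Context-Free)


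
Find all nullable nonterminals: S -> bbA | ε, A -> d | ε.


A nonterminal is nullable iff some alternative derives ε (directly, or every symbol in it is nullable)
Nullable: {A, S}


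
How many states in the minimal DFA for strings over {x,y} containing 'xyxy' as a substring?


KMP-style automaton: 4 progress states + 1 absorbing accept = 5
Minimal DFA: 5 states


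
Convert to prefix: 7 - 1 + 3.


left-to-right (same/higher precedence on left): tree is (+ (- 7 1) 3)
Prefix: + - 7 1 3


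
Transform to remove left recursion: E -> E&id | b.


Left-recursive alternatives: E&id; non-recursive: b
Introduce E': E -> bE', E' -> &idE' | ε


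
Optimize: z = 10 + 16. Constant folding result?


10 + 16 = 26 at compile time
Optimized: z = 26


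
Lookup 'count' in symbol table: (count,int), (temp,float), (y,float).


Lookup 'count' → type int


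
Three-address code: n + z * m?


Break into single-operator statements:
t1 = z * m
t2 = n + t1


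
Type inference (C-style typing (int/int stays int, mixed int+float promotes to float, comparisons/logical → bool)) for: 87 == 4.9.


Operand types: int == float
Rule: comparison yields bool
Result type: bool


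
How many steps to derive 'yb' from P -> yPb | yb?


Derivation: P => yb
Steps: 1


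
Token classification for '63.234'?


Pattern: digits with a decimal point
Type: FLOAT_LITERAL


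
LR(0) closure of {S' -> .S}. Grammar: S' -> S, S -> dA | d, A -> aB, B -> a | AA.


Start: S' -> .S
For each item with dot before a nonterminal B, add B -> .γ for every B-production
Closure: [S' -> .S, S -> .dA, S -> .d]


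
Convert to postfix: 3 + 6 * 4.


* has higher precedence, evaluate 6*4 first
Postfix: 3 6 4 * +


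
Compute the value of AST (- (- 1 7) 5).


Evaluate inner: (- 1 7) = -6
Evaluate root: (- -6 5) = -11
Result: -11


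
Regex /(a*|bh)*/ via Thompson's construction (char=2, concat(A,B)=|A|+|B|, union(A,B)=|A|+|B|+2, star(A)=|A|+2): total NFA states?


Syntax tree has 3 char leaf(s), 1 union(s), 2 star(s)
chars contribute 3×2 = 6; each union adds +2; each star adds +2
Total: 6 + 2 + 4 = 12 states


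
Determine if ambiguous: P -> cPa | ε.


balanced c^n…a^n: each string has a unique parse
Unambiguous


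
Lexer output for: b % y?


Scan left to right, longest-match per lexeme
Tokens: ID(b), OP(%), ID(y)


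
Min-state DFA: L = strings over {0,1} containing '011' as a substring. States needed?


KMP-style automaton: 3 progress states + 1 absorbing accept = 4
Minimal DFA: 4 states


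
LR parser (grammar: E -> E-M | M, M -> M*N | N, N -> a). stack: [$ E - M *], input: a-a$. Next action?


no handle; shift 'a'
Action: shift


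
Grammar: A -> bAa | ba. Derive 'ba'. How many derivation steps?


Derivation: A => ba
Steps: 1


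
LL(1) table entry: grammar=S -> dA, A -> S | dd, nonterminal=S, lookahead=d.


For [S, d]: 'd' ∈ FIRST(dA)
Entry: S -> dA


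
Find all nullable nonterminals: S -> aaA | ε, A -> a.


A nonterminal is nullable iff some alternative derives ε (directly, or every symbol in it is nullable)
Nullable: {S}


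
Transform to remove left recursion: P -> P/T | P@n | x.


Left-recursive alternatives: P/T, P@n; non-recursive: x
Introduce P': P -> xP', P' -> /TP' | @nP' | ε


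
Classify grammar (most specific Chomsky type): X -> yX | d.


Right-linear: every RHS is a terminal or a terminal followed by one nonterminal
Classification: Type 3 (Regular)


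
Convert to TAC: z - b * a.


Break into single-operator statements:
t1 = b * a
t2 = z - t1


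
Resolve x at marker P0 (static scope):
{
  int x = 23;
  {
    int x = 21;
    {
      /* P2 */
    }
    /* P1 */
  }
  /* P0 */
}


x declared in the same block as P0
x = 23


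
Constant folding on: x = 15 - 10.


15 - 10 = 5 at compile time
Optimized: x = 5


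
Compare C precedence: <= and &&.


'<=' is relational (level 7); '&&' is logical AND (level 2)
Higher level binds tighter
'<=' has higher precedence than '&&'


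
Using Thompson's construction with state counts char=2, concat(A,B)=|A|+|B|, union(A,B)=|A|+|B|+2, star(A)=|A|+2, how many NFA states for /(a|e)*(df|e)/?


Syntax tree has 5 char leaf(s), 2 union(s), 1 star(s)
chars contribute 5×2 = 10; each union adds +2; each star adds +2
Total: 10 + 4 + 2 = 16 states


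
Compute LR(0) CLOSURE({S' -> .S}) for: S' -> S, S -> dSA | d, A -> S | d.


Start: S' -> .S
For each item with dot before a nonterminal B, add B -> .γ for every B-production
Closure: [S' -> .S, S -> .dSA, S -> .d]


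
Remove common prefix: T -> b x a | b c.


Common prefix: 'b'
Factored: T -> b T', T' -> x a | c


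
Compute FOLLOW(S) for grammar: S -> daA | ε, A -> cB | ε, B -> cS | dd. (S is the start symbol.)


$ ∈ FOLLOW(S). For each A -> αBβ: add FIRST(β)\{ε} to FOLLOW(B); if β nullable, add FOLLOW(A).
FOLLOW(S) = {$}


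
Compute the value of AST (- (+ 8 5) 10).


Evaluate inner: (+ 8 5) = 13
Evaluate root: (- 13 10) = 3
Result: 3


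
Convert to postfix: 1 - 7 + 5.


Left to right (same or higher precedence on left)
Postfix: 1 7 - 5 +


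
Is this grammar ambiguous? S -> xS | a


right-linear, alternatives start with distinct terminals 'x' vs 'a': unique leftmost derivation
Unambiguous


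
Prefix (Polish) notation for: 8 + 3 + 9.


left-to-right (same/higher precedence on left): tree is (+ (+ 8 3) 9)
Prefix: + + 8 3 9


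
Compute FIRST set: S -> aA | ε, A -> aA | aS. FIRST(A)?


Per alternative of A: FIRST(aA) = {a}; FIRST(aS) = {a}
FIRST(A) = {a}


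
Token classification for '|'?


Pattern: operator symbol
Type: OPERATOR


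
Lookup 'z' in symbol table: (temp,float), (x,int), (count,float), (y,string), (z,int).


Lookup 'z' → type int


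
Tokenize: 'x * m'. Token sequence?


Scan left to right, longest-match per lexeme
Tokens: ID(x), OP(*), ID(m)


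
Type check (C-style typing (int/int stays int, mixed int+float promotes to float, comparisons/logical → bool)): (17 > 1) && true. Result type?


Operand types: bool && bool
Rule: logical operators take bool operands and yield bool
Result type: bool


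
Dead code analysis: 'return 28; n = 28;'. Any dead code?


statement follows a return and is unreachable
Dead: 'n = 28'


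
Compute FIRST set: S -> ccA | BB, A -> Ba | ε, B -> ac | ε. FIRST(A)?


Per alternative of A: FIRST(Ba) = {a}; FIRST(ε) = {ε}
FIRST(A) = {a, ε}


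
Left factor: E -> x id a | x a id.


Common prefix: 'x'
Factored: E -> x E', E' -> id a | a id


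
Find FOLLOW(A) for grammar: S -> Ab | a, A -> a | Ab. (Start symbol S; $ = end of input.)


$ ∈ FOLLOW(S). For each A -> αBβ: add FIRST(β)\{ε} to FOLLOW(B); if β nullable, add FOLLOW(A).
FOLLOW(A) = {b}


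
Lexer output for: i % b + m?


Scan left to right, longest-match per lexeme
Tokens: ID(i), OP(%), ID(b), OP(+), ID(m)


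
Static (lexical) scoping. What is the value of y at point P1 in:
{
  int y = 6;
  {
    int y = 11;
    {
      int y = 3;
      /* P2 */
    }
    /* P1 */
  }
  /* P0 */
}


y declared in the same block as P1
y = 11


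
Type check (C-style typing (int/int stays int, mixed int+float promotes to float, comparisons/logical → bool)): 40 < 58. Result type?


Operand types: int < int
Rule: comparison yields bool
Result type: bool


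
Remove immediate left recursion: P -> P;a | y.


Left-recursive alternatives: P;a; non-recursive: y
Introduce P': P -> yP', P' -> ;aP' | ε


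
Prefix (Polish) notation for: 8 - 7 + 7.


left-to-right (same/higher precedence on left): tree is (+ (- 8 7) 7)
Prefix: + - 8 7 7


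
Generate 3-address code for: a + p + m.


Break into single-operator statements:
t1 = a + p
t2 = t1 + m


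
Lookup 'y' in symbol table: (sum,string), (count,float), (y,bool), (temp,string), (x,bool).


Lookup 'y' → type bool


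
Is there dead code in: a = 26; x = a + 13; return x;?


a is read by x's definition; x is returned
No dead code


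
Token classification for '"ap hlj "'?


Pattern: double-quoted sequence
Type: STRING_LITERAL


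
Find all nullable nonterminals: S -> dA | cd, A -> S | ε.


A nonterminal is nullable iff some alternative derives ε (directly, or every symbol in it is nullable)
Nullable: {A}


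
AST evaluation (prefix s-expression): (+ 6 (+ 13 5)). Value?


Evaluate inner: (+ 13 5) = 18
Evaluate root: (+ 6 18) = 24
Result: 24


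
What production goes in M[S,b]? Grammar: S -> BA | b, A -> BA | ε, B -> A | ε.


For [S, b]: 'b' ∈ FIRST(b)
Entry: S -> b


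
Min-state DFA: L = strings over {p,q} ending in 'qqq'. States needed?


Track the longest suffix of input matching a prefix of 'qqq': 4 classes (prefixes of length 0..3)
Minimal DFA: 4 states


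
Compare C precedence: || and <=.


'<=' is relational (level 7); '||' is logical OR (level 1)
Higher level binds tighter
'<=' has higher precedence than '||'


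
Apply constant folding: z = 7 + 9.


7 + 9 = 16 at compile time
Optimized: z = 16


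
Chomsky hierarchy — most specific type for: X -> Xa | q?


Left-linear: every RHS is a terminal or one nonterminal followed by a terminal
Classification: Type 3 (Regular)


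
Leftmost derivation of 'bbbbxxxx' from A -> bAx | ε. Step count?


Derivation: A => bAx => bbAxx => bbbAxxx => bbbbAxxxx => bbbbxxxx
Steps: 5


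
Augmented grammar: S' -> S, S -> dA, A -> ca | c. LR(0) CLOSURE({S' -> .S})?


Start: S' -> .S
For each item with dot before a nonterminal B, add B -> .γ for every B-production
Closure: [S' -> .S, S -> .dA]


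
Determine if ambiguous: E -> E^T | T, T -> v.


precedence layered via separate nonterminal T: deterministic
Unambiguous


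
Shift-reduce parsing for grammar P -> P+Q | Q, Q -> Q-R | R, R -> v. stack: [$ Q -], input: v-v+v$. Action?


no handle; shift 'v'
Action: shift


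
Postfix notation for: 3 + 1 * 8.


* has higher precedence, evaluate 1*8 first
Postfix: 3 1 8 * +


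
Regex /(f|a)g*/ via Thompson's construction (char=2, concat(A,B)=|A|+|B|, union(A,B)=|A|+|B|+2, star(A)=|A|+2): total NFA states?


Syntax tree has 3 char leaf(s), 1 union(s), 1 star(s)
chars contribute 3×2 = 6; each union adds +2; each star adds +2
Total: 6 + 2 + 2 = 10 states
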